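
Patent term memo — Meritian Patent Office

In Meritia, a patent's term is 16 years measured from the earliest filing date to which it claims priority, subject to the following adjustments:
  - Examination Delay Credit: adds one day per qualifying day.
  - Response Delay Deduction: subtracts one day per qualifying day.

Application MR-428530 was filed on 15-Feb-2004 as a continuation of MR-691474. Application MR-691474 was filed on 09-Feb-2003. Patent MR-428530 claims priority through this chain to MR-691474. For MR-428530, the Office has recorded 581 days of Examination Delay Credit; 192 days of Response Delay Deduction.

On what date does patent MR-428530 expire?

2020-03-04

Earliest priority filing: 9 February 2003.
Base term: 9 February 2003 + 16 years → 9 February 2019.
Examination Delay Credit: +581 days → 12 September 2020.
Response Delay Deduction: −192 days → 4 March 2020.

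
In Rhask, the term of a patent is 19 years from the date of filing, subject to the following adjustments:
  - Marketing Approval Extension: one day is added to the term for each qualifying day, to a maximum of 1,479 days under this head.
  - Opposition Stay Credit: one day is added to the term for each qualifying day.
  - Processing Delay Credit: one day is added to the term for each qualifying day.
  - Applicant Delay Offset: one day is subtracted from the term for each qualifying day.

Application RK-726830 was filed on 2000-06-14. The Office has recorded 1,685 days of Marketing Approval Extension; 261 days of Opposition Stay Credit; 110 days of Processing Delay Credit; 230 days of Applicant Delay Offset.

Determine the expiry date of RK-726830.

November 20, 2023

Base term: filing date + 19 years → 14 June 2019.
Marketing Approval Extension: 1685 days claimed exceeds the 1479-day cap, so +1479 days → 2 July 2023.
Opposition Stay Credit: +261 days → 19 March 2024.
Processing Delay Credit: +110 days → 7 July 2024.
Applicant Delay Offset: −230 days → 20 November 2023.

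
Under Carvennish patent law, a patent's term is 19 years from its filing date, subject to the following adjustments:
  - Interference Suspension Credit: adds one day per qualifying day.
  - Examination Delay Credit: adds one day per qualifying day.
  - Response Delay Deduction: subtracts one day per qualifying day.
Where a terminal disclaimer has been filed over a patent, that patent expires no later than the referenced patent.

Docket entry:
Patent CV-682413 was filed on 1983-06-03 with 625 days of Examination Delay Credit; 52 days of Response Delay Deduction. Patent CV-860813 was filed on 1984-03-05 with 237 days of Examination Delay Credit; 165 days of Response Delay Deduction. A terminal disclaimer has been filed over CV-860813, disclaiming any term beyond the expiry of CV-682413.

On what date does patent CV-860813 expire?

Natural term of CV-860813:
  Base: filing + 19 years → 5 March 2003.
  Examination Delay Credit: +237 days → 28 October 2003.
  Response Delay Deduction: −165 days → 16 May 2003.
Expiry of referenced patent CV-682413:
  Base: filing + 19 years → 3 June 2002.
  Examination Delay Credit: +625 days → 18 February 2004.
  Response Delay Deduction: −52 days → 28 December 2003.
Terminal disclaimer: CV-860813 expires on the earlier of 16 May 2003 and 28 December 2003.

2003-05-16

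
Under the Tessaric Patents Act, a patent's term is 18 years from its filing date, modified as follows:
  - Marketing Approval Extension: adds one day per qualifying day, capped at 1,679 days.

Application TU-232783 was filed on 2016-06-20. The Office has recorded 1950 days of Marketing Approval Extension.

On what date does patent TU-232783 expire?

January 24, 2039

Base term: filing date + 18 years → 20 June 2034.
Marketing Approval Extension: 1950 days claimed exceeds the 1679-day cap, so +1679 days → 24 January 2039.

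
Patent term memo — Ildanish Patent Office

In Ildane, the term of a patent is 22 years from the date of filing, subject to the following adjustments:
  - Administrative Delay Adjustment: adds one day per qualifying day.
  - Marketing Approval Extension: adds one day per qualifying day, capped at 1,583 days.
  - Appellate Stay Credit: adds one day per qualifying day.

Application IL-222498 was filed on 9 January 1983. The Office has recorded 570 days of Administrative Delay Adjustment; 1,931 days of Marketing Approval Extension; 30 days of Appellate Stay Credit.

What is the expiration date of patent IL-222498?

January 1, 2011

Base term: filing date + 22 years → 9 January 2005.
Administrative Delay Adjustment: +570 days → 2 August 2006.
Marketing Approval Extension: 1931 days claimed exceeds the 1583-day cap, so +1583 days → 2 December 2010.
Appellate Stay Credit: +30 days → 1 January 2011.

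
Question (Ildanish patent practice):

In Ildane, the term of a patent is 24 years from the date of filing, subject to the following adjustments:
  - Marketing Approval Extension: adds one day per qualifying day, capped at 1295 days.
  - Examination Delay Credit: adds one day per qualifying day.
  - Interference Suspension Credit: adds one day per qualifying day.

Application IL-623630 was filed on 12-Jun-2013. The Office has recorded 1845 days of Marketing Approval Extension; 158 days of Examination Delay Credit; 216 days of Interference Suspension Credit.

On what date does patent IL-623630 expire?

2042-01-06

Base term: filing date + 24 years → 12 June 2037.
Marketing Approval Extension: 1845 days claimed exceeds the 1295-day cap, so +1295 days → 28 December 2040.
Examination Delay Credit: +158 days → 4 June 2041.
Interference Suspension Credit: +216 days → 6 January 2042.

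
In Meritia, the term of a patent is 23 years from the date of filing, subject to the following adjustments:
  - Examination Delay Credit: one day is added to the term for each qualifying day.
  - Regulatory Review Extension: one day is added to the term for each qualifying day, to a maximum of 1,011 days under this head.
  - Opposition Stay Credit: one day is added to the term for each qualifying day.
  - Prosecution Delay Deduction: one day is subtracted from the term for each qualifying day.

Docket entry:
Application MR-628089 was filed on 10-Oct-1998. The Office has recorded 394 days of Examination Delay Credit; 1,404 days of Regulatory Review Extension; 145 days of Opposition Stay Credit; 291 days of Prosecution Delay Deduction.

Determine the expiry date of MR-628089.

Base term: filing date + 23 years → 10 October 2021.
Examination Delay Credit: +394 days → 8 November 2022.
Regulatory Review Extension: 1404 days claimed exceeds the 1011-day cap, so +1011 days → 15 August 2025.
Opposition Stay Credit: +145 days → 7 January 2026.
Prosecution Delay Deduction: −291 days → 22 March 2025.

2025-03-22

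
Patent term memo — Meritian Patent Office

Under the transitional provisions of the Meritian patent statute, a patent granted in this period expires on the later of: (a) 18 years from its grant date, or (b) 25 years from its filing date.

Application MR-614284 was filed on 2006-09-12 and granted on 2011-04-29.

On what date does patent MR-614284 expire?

2031-09-12

(a) grant + 18 years → 29 April 2029.
(b) filing + 25 years → 12 September 2031.
Later of the two: 12 September 2031.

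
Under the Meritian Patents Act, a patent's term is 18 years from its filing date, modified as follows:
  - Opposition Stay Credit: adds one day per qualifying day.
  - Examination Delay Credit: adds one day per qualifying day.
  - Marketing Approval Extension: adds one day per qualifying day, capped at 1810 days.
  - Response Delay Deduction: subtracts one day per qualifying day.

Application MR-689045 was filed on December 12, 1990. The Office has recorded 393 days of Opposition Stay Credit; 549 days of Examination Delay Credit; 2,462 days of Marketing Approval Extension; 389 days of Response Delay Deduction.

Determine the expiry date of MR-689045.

June 2, 2015

Base term: filing date + 18 years → 12 December 2008.
Opposition Stay Credit: +393 days → 9 January 2010.
Examination Delay Credit: +549 days → 12 July 2011.
Marketing Approval Extension: 2462 days claimed exceeds the 1810-day cap, so +1810 days → 25 June 2016.
Response Delay Deduction: −389 days → 2 June 2015.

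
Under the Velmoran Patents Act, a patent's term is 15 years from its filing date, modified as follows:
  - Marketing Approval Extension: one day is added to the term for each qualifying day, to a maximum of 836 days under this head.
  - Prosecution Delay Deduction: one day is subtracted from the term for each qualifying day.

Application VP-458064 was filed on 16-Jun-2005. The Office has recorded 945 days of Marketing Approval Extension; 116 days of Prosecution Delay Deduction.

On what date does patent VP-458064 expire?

Base term: filing date + 15 years → 16 June 2020.
Marketing Approval Extension: 945 days claimed exceeds the 836-day cap, so +836 days → 30 September 2022.
Prosecution Delay Deduction: −116 days → 6 June 2022.

June 6, 2022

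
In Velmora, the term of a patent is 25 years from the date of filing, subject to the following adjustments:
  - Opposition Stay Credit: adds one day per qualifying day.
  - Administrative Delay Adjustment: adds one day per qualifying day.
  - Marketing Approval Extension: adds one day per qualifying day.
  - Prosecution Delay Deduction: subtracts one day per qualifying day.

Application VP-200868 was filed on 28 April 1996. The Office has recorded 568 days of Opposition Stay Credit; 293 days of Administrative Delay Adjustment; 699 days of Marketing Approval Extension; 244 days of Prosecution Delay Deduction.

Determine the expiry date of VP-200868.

December 4, 2024

Base term: filing date + 25 years → 28 April 2021.
Opposition Stay Credit: +568 days → 17 November 2022.
Administrative Delay Adjustment: +293 days → 6 September 2023.
Marketing Approval Extension: +699 days → 5 August 2025.
Prosecution Delay Deduction: −244 days → 4 December 2024.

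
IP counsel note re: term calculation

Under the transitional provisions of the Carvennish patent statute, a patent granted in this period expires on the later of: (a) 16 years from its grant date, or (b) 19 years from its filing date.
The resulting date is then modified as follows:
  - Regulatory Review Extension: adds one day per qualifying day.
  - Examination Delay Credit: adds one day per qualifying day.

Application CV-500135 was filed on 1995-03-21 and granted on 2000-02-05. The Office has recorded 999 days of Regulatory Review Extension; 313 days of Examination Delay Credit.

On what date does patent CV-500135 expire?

(a) grant + 16 years → 5 February 2016.
(b) filing + 19 years → 21 March 2014.
Later of the two: 5 February 2016.
Regulatory Review Extension: +999 days → 31 October 2018.
Examination Delay Credit: +313 days → 9 September 2019.

September 9, 2019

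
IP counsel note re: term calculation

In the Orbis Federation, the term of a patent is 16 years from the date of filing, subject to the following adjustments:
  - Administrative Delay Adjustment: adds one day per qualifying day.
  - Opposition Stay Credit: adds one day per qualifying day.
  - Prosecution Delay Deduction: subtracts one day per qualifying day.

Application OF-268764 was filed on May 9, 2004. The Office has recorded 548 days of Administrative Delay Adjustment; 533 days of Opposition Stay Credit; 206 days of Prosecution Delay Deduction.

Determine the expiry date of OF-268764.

October 1, 2022

Base term: filing date + 16 years → 9 May 2020.
Administrative Delay Adjustment: +548 days → 8 November 2021.
Opposition Stay Credit: +533 days → 25 April 2023.
Prosecution Delay Deduction: −206 days → 1 October 2022.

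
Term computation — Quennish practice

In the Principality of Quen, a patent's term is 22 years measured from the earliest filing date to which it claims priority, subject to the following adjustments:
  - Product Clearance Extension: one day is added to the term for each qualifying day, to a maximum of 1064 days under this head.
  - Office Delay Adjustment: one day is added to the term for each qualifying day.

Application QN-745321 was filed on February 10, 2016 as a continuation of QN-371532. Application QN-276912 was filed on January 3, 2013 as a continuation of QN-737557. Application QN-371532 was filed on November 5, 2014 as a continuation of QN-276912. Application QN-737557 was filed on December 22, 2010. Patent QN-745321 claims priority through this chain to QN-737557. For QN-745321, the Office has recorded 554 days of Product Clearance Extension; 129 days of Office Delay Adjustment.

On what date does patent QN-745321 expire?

Earliest priority filing: 22 December 2010.
Base term: 22 December 2010 + 22 years → 22 December 2032.
Product Clearance Extension: 554 days (within the 1064-day cap) → +554 days → 29 June 2034.
Office Delay Adjustment: +129 days → 5 November 2034.

2034-11-05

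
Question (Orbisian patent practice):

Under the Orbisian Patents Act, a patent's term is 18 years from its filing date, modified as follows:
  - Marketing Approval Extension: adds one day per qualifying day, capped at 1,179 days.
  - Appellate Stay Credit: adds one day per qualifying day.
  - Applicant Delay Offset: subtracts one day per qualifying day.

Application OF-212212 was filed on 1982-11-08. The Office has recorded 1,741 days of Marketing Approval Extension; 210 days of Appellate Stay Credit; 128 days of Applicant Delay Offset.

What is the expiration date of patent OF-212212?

Base term: filing date + 18 years → 8 November 2000.
Marketing Approval Extension: 1741 days claimed exceeds the 1179-day cap, so +1179 days → 31 January 2004.
Appellate Stay Credit: +210 days → 28 August 2004.
Applicant Delay Offset: −128 days → 22 April 2004.

April 22, 2004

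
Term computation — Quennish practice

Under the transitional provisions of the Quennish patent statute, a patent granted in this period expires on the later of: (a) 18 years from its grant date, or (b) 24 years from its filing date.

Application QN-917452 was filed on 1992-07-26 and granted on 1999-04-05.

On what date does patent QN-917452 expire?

(a) grant + 18 years → 5 April 2017.
(b) filing + 24 years → 26 July 2016.
Later of the two: 5 April 2017.

April 5, 2017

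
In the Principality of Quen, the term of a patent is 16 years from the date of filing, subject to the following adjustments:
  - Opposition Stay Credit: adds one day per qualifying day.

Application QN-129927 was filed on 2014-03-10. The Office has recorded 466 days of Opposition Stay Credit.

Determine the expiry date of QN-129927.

June 19, 2031

Base term: filing date + 16 years → 10 March 2030.
Opposition Stay Credit: +466 days → 19 June 2031.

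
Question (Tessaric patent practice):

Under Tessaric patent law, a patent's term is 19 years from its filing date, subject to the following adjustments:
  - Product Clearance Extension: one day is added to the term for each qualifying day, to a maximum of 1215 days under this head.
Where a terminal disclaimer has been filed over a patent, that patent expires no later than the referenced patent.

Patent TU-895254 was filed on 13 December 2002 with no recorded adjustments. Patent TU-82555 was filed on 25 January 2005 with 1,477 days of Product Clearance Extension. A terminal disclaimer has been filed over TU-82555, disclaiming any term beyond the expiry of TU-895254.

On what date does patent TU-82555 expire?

Natural term of TU-82555:
  Base: filing + 19 years → 25 January 2024.
  Product Clearance Extension: 1477 days claimed exceeds the 1215-day cap, so +1215 days → 24 May 2027.
Expiry of referenced patent TU-895254:
  Base: filing + 19 years → 13 December 2021.
Terminal disclaimer: TU-82555 expires on the earlier of 24 May 2027 and 13 December 2021.

December 13, 2021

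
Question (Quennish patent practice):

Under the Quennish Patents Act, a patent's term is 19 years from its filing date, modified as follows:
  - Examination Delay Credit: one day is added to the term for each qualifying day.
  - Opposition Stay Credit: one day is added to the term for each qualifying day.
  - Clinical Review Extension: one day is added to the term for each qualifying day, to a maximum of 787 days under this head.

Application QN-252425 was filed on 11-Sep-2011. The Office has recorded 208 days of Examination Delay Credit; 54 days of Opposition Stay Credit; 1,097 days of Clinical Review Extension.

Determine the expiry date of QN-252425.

2033-07-26

Base term: filing date + 19 years → 11 September 2030.
Examination Delay Credit: +208 days → 7 April 2031.
Opposition Stay Credit: +54 days → 31 May 2031.
Clinical Review Extension: 1097 days claimed exceeds the 787-day cap, so +787 days → 26 July 2033.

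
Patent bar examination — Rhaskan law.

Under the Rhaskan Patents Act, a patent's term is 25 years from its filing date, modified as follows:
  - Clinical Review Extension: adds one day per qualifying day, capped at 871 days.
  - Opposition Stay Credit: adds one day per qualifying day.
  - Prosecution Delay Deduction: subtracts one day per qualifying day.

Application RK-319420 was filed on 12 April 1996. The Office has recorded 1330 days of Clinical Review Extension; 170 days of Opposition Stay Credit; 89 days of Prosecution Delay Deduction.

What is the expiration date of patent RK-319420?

Base term: filing date + 25 years → 12 April 2021.
Clinical Review Extension: 1330 days claimed exceeds the 871-day cap, so +871 days → 31 August 2023.
Opposition Stay Credit: +170 days → 17 February 2024.
Prosecution Delay Deduction: −89 days → 20 November 2023.

November 20, 2023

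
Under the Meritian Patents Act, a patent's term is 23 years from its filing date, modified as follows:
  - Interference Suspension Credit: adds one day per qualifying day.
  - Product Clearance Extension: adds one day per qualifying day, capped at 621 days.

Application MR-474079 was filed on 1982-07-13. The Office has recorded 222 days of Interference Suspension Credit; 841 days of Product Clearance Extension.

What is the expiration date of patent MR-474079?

November 3, 2007

Base term: filing date + 23 years → 13 July 2005.
Interference Suspension Credit: +222 days → 20 February 2006.
Product Clearance Extension: 841 days claimed exceeds the 621-day cap, so +621 days → 3 November 2007.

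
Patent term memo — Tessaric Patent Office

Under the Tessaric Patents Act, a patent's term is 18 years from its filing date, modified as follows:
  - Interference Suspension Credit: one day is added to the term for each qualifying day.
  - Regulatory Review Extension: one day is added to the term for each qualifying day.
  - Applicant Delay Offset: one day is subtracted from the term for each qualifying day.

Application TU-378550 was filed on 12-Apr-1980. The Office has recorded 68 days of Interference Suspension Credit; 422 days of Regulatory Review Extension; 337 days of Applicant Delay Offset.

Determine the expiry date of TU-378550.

Base term: filing date + 18 years → 12 April 1998.
Interference Suspension Credit: +68 days → 19 June 1998.
Regulatory Review Extension: +422 days → 15 August 1999.
Applicant Delay Offset: −337 days → 12 September 1998.

September 12, 1998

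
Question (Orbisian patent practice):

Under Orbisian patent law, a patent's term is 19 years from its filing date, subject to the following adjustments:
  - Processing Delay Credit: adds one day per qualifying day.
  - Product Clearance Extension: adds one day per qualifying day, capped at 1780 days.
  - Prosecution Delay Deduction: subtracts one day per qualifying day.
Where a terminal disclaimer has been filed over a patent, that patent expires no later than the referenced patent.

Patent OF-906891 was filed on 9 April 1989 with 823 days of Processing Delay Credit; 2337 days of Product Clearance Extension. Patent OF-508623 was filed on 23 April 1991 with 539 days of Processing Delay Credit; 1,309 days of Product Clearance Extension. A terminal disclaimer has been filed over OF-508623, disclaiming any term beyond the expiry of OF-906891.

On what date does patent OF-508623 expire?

Natural term of OF-508623:
  Base: filing + 19 years → 23 April 2010.
  Processing Delay Credit: +539 days → 14 October 2011.
  Product Clearance Extension: 1309 days (within the 1780-day cap) → +1309 days → 15 May 2015.
Expiry of referenced patent OF-906891:
  Base: filing + 19 years → 9 April 2008.
  Processing Delay Credit: +823 days → 11 July 2010.
  Product Clearance Extension: 2337 days claimed exceeds the 1780-day cap, so +1780 days → 26 May 2015.
Terminal disclaimer: OF-508623 expires on the earlier of 15 May 2015 and 26 May 2015.

May 15, 2015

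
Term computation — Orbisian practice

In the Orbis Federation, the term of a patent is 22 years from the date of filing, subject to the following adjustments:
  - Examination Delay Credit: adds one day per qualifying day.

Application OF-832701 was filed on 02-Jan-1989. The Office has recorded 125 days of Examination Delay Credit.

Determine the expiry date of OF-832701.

2011-05-07

Base term: filing date + 22 years → 2 January 2011.
Examination Delay Credit: +125 days → 7 May 2011.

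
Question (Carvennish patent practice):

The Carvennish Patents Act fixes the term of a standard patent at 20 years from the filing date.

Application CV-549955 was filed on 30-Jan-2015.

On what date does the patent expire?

Filing date + 20 years → 30 January 2035.

January 30, 2035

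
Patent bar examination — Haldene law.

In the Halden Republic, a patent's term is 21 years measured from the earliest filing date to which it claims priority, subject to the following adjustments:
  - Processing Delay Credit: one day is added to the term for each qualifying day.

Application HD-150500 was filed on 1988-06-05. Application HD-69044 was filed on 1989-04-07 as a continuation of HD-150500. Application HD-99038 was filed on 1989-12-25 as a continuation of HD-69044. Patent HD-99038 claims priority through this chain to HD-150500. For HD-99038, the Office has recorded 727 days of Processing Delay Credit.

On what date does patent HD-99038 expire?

Earliest priority filing: 5 June 1988.
Base term: 5 June 1988 + 21 years → 5 June 2009.
Processing Delay Credit: +727 days → 2 June 2011.

June 2, 2011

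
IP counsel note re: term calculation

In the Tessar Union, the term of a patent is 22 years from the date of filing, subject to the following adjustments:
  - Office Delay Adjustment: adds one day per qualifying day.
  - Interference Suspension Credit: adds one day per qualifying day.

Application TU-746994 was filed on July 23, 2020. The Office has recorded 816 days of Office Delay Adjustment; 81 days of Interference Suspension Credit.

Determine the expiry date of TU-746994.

2045-01-05

Base term: filing date + 22 years → 23 July 2042.
Office Delay Adjustment: +816 days → 16 October 2044.
Interference Suspension Credit: +81 days → 5 January 2045.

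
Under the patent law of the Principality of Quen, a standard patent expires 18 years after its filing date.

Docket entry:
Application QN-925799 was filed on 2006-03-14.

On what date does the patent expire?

Filing date + 18 years → 14 March 2024.

March 14, 2024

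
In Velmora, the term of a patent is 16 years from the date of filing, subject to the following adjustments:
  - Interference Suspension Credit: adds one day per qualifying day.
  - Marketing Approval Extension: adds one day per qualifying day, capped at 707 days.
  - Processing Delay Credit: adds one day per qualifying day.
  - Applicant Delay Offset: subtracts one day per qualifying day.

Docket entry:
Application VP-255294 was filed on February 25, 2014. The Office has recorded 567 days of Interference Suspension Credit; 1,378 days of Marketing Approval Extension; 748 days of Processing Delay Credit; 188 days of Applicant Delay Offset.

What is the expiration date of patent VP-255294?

Base term: filing date + 16 years → 25 February 2030.
Interference Suspension Credit: +567 days → 15 September 2031.
Marketing Approval Extension: 1378 days claimed exceeds the 707-day cap, so +707 days → 22 August 2033.
Processing Delay Credit: +748 days → 9 September 2035.
Applicant Delay Offset: −188 days → 5 March 2035.

2035-03-05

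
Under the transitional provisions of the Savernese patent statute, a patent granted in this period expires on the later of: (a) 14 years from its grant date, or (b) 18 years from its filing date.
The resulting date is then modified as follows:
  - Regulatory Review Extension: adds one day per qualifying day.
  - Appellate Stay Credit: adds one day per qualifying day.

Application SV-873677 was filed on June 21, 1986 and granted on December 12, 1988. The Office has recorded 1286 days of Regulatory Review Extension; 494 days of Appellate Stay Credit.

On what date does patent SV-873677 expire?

May 6, 2009

(a) grant + 14 years → 12 December 2002.
(b) filing + 18 years → 21 June 2004.
Later of the two: 21 June 2004.
Regulatory Review Extension: +1286 days → 29 December 2007.
Appellate Stay Credit: +494 days → 6 May 2009.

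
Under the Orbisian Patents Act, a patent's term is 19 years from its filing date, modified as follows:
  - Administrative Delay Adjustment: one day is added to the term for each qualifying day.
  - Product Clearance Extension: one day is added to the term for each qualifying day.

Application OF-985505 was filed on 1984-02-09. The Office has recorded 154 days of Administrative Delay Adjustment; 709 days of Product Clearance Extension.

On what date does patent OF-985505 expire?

Base term: filing date + 19 years → 9 February 2003.
Administrative Delay Adjustment: +154 days → 13 July 2003.
Product Clearance Extension: +709 days → 21 June 2005.

2005-06-21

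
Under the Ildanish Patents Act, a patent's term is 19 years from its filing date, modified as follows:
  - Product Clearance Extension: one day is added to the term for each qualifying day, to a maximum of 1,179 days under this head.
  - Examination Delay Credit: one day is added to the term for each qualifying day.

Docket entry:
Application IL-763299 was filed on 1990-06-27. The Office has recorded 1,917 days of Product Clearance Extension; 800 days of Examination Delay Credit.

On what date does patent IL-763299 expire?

Base term: filing date + 19 years → 27 June 2009.
Product Clearance Extension: 1917 days claimed exceeds the 1179-day cap, so +1179 days → 18 September 2012.
Examination Delay Credit: +800 days → 27 November 2014.

2014-11-27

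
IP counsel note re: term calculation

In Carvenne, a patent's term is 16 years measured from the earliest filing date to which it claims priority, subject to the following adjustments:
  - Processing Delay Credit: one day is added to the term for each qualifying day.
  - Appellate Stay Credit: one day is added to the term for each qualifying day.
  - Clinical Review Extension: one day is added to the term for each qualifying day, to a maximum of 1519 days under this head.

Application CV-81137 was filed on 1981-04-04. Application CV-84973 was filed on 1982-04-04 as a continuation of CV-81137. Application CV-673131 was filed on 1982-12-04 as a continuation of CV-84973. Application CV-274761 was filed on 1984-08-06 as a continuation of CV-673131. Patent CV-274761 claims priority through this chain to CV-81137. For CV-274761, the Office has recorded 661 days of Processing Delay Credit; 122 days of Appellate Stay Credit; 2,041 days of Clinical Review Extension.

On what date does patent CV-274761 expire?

July 24, 2003

Earliest priority filing: 4 April 1981.
Base term: 4 April 1981 + 16 years → 4 April 1997.
Processing Delay Credit: +661 days → 25 January 1999.
Appellate Stay Credit: +122 days → 27 May 1999.
Clinical Review Extension: 2041 days claimed exceeds the 1519-day cap, so +1519 days → 24 July 2003.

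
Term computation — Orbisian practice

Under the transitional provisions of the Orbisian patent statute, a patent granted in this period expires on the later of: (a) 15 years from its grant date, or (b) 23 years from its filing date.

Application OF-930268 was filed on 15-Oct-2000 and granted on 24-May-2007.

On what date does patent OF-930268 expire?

(a) grant + 15 years → 24 May 2022.
(b) filing + 23 years → 15 October 2023.
Later of the two: 15 October 2023.

October 15, 2023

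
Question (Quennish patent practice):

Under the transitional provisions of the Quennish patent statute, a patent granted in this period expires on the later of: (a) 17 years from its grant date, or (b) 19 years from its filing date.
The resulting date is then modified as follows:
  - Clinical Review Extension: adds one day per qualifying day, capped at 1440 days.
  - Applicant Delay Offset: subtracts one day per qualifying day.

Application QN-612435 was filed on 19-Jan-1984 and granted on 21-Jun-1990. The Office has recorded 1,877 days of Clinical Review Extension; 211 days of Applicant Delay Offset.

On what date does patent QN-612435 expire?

(a) grant + 17 years → 21 June 2007.
(b) filing + 19 years → 19 January 2003.
Later of the two: 21 June 2007.
Clinical Review Extension: 1877 days claimed exceeds the 1440-day cap, so +1440 days → 31 May 2011.
Applicant Delay Offset: −211 days → 1 November 2010.

2010-11-01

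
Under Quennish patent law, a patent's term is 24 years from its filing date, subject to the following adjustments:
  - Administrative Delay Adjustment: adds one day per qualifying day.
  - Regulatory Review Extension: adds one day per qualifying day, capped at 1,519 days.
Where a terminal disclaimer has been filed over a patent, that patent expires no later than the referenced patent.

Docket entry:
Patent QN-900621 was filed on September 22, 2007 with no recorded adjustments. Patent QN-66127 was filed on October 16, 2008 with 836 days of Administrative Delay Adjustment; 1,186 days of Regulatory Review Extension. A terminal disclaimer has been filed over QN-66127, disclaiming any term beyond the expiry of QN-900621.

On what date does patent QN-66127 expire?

Natural term of QN-66127:
  Base: filing + 24 years → 16 October 2032.
  Administrative Delay Adjustment: +836 days → 30 January 2035.
  Regulatory Review Extension: 1186 days (within the 1519-day cap) → +1186 days → 30 April 2038.
Expiry of referenced patent QN-900621:
  Base: filing + 24 years → 22 September 2031.
Terminal disclaimer: QN-66127 expires on the earlier of 30 April 2038 and 22 September 2031.

2031-09-22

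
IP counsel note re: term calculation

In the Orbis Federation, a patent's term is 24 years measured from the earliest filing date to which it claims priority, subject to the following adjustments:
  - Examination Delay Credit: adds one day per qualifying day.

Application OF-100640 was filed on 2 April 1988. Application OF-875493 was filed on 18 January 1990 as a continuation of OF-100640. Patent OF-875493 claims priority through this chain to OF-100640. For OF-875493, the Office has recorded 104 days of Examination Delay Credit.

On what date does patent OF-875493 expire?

Earliest priority filing: 2 April 1988.
Base term: 2 April 1988 + 24 years → 2 April 2012.
Examination Delay Credit: +104 days → 15 July 2012.

July 15, 2012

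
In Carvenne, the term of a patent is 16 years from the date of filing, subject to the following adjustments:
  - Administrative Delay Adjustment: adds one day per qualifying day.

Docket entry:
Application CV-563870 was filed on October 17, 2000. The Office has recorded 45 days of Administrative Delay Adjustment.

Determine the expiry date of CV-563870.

Base term: filing date + 16 years → 17 October 2016.
Administrative Delay Adjustment: +45 days → 1 December 2016.

December 1, 2016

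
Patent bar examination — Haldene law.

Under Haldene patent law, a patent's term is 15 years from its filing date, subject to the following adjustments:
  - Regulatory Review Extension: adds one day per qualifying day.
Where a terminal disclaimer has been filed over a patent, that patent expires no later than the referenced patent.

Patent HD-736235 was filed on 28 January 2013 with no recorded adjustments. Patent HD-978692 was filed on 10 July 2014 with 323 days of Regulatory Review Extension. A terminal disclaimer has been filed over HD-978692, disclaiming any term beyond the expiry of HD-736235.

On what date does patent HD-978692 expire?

January 28, 2028

Natural term of HD-978692:
  Base: filing + 15 years → 10 July 2029.
  Regulatory Review Extension: +323 days → 29 May 2030.
Expiry of referenced patent HD-736235:
  Base: filing + 15 years → 28 January 2028.
Terminal disclaimer: HD-978692 expires on the earlier of 29 May 2030 and 28 January 2028.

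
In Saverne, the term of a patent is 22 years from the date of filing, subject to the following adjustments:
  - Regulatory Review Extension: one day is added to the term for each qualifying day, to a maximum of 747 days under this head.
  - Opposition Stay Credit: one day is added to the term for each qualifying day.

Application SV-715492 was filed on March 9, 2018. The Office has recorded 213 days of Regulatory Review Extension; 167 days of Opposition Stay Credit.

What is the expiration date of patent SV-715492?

Base term: filing date + 22 years → 9 March 2040.
Regulatory Review Extension: 213 days (within the 747-day cap) → +213 days → 8 October 2040.
Opposition Stay Credit: +167 days → 24 March 2041.

March 24, 2041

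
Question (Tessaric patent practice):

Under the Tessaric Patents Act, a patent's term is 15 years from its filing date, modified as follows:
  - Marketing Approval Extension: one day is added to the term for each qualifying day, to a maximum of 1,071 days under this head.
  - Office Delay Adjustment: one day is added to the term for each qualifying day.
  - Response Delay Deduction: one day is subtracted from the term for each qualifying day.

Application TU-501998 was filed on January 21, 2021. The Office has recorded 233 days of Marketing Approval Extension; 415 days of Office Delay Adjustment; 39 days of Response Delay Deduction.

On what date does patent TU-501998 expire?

Base term: filing date + 15 years → 21 January 2036.
Marketing Approval Extension: 233 days (within the 1071-day cap) → +233 days → 10 September 2036.
Office Delay Adjustment: +415 days → 30 October 2037.
Response Delay Deduction: −39 days → 21 September 2037.

2037-09-21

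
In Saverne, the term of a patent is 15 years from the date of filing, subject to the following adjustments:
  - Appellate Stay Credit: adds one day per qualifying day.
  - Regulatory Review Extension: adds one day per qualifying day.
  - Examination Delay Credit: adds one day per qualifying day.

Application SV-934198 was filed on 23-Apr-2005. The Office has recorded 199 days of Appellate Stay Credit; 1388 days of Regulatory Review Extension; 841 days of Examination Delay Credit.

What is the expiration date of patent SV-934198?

Base term: filing date + 15 years → 23 April 2020.
Appellate Stay Credit: +199 days → 8 November 2020.
Regulatory Review Extension: +1388 days → 27 August 2024.
Examination Delay Credit: +841 days → 16 December 2026.

December 16, 2026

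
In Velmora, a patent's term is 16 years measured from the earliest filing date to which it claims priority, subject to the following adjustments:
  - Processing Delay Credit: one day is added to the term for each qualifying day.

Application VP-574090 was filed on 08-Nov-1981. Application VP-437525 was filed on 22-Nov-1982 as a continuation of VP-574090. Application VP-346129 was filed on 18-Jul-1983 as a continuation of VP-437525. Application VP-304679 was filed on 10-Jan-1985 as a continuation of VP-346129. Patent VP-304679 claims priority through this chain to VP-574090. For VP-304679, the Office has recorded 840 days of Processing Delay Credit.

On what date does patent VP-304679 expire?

2000-02-26

Earliest priority filing: 8 November 1981.
Base term: 8 November 1981 + 16 years → 8 November 1997.
Processing Delay Credit: +840 days → 26 February 2000.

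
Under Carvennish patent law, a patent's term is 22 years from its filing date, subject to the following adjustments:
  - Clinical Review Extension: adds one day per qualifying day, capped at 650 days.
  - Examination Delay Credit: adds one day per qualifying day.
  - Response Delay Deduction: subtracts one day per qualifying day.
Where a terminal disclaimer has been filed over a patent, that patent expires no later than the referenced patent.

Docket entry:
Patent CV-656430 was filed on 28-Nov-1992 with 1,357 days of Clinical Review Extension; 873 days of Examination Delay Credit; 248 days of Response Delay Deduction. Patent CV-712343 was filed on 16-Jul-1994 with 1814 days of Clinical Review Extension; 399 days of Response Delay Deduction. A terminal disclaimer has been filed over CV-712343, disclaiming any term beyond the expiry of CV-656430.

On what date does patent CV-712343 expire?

March 24, 2017

Natural term of CV-712343:
  Base: filing + 22 years → 16 July 2016.
  Clinical Review Extension: 1814 days claimed exceeds the 650-day cap, so +650 days → 27 April 2018.
  Response Delay Deduction: −399 days → 24 March 2017.
Expiry of referenced patent CV-656430:
  Base: filing + 22 years → 28 November 2014.
  Clinical Review Extension: 1357 days claimed exceeds the 650-day cap, so +650 days → 8 September 2016.
  Examination Delay Credit: +873 days → 29 January 2019.
  Response Delay Deduction: −248 days → 26 May 2018.
Terminal disclaimer: CV-712343 expires on the earlier of 24 March 2017 and 26 May 2018.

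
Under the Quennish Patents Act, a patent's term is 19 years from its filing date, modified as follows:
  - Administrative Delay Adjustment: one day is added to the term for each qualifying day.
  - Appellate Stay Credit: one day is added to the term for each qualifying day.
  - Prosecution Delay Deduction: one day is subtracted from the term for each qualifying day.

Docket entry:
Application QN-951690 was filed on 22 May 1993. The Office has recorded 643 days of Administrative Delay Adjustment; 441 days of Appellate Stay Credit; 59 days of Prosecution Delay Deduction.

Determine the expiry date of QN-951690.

Base term: filing date + 19 years → 22 May 2012.
Administrative Delay Adjustment: +643 days → 24 February 2014.
Appellate Stay Credit: +441 days → 11 May 2015.
Prosecution Delay Deduction: −59 days → 13 March 2015.

March 13, 2015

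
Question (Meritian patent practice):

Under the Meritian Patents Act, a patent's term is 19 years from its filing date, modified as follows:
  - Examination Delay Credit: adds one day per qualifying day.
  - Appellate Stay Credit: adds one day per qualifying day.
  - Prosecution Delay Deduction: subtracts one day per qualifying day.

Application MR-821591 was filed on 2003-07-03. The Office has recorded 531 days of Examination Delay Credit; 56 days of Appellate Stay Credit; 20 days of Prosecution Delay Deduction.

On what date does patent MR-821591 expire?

2024-01-21

Base term: filing date + 19 years → 3 July 2022.
Examination Delay Credit: +531 days → 16 December 2023.
Appellate Stay Credit: +56 days → 10 February 2024.
Prosecution Delay Deduction: −20 days → 21 January 2024.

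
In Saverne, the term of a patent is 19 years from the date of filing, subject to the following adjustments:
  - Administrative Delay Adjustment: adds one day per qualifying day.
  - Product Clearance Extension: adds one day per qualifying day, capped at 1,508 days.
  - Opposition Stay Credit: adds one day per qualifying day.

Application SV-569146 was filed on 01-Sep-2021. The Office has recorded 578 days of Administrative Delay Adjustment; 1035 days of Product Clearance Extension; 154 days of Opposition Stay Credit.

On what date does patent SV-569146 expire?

Base term: filing date + 19 years → 1 September 2040.
Administrative Delay Adjustment: +578 days → 2 April 2042.
Product Clearance Extension: 1035 days (within the 1508-day cap) → +1035 days → 31 January 2045.
Opposition Stay Credit: +154 days → 4 July 2045.

2045-07-04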